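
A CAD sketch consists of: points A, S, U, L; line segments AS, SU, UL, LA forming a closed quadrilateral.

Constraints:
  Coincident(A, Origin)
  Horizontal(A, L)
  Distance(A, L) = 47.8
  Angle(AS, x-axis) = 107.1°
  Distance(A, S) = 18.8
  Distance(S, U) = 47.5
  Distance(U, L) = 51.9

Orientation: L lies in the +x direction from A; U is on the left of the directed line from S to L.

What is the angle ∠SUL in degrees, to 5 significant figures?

68.799°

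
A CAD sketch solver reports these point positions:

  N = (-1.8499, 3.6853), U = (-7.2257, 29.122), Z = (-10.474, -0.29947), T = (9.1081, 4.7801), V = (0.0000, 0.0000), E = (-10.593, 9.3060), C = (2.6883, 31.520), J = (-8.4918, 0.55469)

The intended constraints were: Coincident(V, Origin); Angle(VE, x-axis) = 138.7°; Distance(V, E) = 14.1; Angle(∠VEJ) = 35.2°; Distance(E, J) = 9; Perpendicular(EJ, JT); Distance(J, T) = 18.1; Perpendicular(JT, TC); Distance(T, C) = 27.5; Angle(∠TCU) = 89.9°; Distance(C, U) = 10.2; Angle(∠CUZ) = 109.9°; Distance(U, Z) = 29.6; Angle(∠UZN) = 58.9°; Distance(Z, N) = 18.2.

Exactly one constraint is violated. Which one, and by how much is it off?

Distance(Z, N) = 18.2 — off by 8.70.

V = (0.00, 0.00) ✓; VE at 138.7° ✓; |VE| = 14.10 ✓; ∠VEJ = 35.20° ✓; |EJ| = 9.000 ✓; ∠(EJ, JT) = 90.00° ✓; |JT| = 18.10 ✓; ∠(JT, TC) = 90.00° ✓; |TC| = 27.50 ✓; ∠TCU = 89.90° ✓; |CU| = 10.20 ✓; ∠CUZ = 109.9° ✓; |UZ| = 29.60 ✓; ∠UZN = 58.90° ✓; |ZN| = 9.500 ✗.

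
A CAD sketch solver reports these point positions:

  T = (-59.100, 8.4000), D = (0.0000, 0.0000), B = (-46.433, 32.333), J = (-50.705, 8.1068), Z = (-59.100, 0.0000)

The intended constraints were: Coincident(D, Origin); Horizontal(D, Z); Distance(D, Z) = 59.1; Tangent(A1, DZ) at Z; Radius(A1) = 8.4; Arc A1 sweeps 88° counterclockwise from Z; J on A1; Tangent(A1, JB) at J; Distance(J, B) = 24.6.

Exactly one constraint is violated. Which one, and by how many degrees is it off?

Tangent(A1, JB) at J — off by 8.00°.

D = (0.00, 0.00) ✓; D.y = 0.00, Z.y = 0.00 ✓; |DZ| = 59.10 ✓; ∠(TZ, ZD) = 90.00° ✓; |TZ| = 8.400 ✓; bearing(T→J) − bearing(T→Z) = 88.00° ✓; |TJ| = 8.400 ✓; ∠(TJ, JB) = 98.00° ✗; |JB| = 24.60 ✓.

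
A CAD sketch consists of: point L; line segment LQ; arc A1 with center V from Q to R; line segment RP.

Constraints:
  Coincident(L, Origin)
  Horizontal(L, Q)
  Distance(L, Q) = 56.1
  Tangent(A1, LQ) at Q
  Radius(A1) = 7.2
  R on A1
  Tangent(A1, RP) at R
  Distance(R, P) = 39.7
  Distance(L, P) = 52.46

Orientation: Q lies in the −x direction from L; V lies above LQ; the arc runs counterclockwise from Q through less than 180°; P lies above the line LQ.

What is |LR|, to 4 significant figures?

49.71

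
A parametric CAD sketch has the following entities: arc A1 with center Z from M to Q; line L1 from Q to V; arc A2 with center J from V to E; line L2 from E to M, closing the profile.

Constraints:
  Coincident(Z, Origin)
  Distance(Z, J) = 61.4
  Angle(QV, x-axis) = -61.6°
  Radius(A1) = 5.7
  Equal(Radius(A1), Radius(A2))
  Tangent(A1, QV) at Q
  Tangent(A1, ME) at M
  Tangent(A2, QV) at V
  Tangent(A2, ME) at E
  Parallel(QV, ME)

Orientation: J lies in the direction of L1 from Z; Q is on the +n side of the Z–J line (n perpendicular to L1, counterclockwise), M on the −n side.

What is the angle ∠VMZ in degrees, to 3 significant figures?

79.5°

The slot axis is L1's direction at -61.6°, so u = (cos -61.6°, sin -61.6°) = (0.476, -0.880) and n = (−sin -61.6°, cos -61.6°) = (0.880, 0.476). Z is at the origin and J lies 61.4 along u from Z, so J = 61.4·u = (29.2, -54.0). Tangency of A1 to both parallel lines with radius 5.7 puts Q and M at Z ± 5.7·n: Q = (5.01, 2.71), M = (-5.01, -2.71). Equal radii place V and E the same way about J: V = J + 5.7·n = (34.2, -51.3), E = J − 5.7·n = (24.2, -56.7). Then cos ∠VMZ = MV·MZ / (|MV||MZ|), giving 79.5°.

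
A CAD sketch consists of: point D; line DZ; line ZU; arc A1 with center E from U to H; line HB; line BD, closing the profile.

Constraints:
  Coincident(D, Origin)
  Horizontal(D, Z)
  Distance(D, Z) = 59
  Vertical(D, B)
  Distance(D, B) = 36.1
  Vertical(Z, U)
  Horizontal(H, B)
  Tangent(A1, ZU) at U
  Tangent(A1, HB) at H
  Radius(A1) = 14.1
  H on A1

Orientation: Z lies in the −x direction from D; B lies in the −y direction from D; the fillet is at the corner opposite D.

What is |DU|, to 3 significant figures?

63.0

The virtual corner opposite D is at (-59.0, -36.1). The tangent condition forces EU to be normal to ZU and A1 meets HB tangentially, so EH is at right angles to HB, with radius 14.1, so the center E sits 14.1 in from both sides at E = (-44.9, -22.0). That places the tangent points at U = (-59.0, -22.0) on ZU and H = (-44.9, -36.1) on HB. Then |DU| = |U − D| = 63.0.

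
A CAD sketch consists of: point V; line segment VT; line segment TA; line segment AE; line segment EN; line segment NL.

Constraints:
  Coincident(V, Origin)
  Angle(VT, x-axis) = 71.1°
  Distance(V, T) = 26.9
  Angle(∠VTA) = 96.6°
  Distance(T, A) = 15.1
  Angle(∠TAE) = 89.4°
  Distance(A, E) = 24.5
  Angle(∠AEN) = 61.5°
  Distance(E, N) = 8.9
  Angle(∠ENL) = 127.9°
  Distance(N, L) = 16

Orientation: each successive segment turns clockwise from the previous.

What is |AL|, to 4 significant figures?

11.35

V is at the origin; VT runs at 71.1° with length 26.9, so T = (8.713, 25.45). ∠VTA = 96.6° gives TA at -12.30° from the x-axis; with |TA| = 15.1, A = (23.47, 22.23). ∠TAE = 89.4° gives AE at -102.9° from the x-axis; with |AE| = 24.5, E = (18.00, -1.649). ∠AEN = 61.5° gives EN at 138.6° from the x-axis; with |EN| = 8.9, N = (11.32, 4.237). ∠ENL = 127.9° gives NL at 86.50° from the x-axis; with |NL| = 16.0, L = (12.30, 20.21). Then |AL| = |L − A| = 11.35.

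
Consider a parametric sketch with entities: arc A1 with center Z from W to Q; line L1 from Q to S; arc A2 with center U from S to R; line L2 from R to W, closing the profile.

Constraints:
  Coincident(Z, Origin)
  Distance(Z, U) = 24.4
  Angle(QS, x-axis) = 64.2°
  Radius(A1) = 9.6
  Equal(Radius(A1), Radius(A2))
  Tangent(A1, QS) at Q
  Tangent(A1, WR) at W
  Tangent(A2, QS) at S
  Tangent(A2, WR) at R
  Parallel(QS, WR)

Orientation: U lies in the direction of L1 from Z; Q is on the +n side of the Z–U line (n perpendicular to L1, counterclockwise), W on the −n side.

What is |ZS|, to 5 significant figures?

26.221

The slot axis is L1's direction at 64.2°, so u = (cos 64.2°, sin 64.2°) = (0.43523, 0.90032) and n = (−sin 64.2°, cos 64.2°) = (-0.90032, 0.43523). Z is at the origin and U lies 24.4 along u from Z, so U = 24.4·u = (10.620, 21.968). Tangency of A1 to both parallel lines with radius 9.6 puts Q and W at Z ± 9.6·n: Q = (-8.6431, 4.1782), W = (8.6431, -4.1782). Equal radii place S and R the same way about U: S = U + 9.6·n = (1.9766, 26.146), R = U − 9.6·n = (19.263, 17.790). Then |ZS| = |S − Z| = 26.221.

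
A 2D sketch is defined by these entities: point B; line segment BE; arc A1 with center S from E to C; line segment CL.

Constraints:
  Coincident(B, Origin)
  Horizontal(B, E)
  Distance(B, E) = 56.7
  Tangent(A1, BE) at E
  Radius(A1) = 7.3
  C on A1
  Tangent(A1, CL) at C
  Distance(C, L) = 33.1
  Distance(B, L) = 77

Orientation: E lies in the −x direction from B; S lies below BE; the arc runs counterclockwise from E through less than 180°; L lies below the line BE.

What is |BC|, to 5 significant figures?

64.359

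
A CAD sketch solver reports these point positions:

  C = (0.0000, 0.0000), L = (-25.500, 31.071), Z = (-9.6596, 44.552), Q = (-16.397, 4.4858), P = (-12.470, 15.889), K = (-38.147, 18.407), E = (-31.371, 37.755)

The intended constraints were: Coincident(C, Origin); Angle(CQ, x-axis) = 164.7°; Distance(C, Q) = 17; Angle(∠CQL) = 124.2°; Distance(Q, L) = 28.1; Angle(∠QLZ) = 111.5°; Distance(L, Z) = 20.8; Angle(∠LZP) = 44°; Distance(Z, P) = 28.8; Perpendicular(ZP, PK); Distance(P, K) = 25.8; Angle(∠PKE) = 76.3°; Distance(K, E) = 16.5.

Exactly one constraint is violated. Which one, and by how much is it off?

Distance(K, E) = 16.5 — off by 4.00.

C = (0.00, 0.00) ✓; CQ at 164.7° ✓; |CQ| = 17.00 ✓; ∠CQL = 124.2° ✓; |QL| = 28.10 ✓; ∠QLZ = 111.5° ✓; |LZ| = 20.80 ✓; ∠LZP = 44.00° ✓; |ZP| = 28.80 ✓; ∠(ZP, PK) = 90.00° ✓; |PK| = 25.80 ✓; ∠PKE = 76.30° ✓; |KE| = 20.50 ✗.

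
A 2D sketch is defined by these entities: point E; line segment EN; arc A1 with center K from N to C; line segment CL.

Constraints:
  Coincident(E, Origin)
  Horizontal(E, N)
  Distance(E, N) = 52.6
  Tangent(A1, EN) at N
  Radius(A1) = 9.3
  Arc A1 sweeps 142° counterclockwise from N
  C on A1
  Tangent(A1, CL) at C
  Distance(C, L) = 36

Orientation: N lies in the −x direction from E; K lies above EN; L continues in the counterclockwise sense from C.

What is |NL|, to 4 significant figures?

44.92

On A1, N sits at bearing -90° from K; a 142° counterclockwise sweep puts C at bearing 52°, so C = K + 9.3·(cos 52°, sin 52°) = (-46.87, 16.63). Tangency of A1 to CL means the radius KC is perpendicular to CL, so CL runs along (−sin 52°, cos 52°); with |CL| = 36.0, L = (-75.24, 38.79). Then |NL| = |L − N| = 44.92.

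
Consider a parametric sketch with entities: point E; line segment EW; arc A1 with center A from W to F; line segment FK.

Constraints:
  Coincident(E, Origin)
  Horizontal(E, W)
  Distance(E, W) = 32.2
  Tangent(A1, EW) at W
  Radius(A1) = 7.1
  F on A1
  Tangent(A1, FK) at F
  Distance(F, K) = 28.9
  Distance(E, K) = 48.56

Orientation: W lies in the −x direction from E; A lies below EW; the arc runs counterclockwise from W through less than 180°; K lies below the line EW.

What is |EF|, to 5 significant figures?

40.068

Checks: |AF| = 7.100 ✓; ∠(AF, FK) = 90.00° ✓; |FK| = 28.90 ✓; |EK| = 48.56 ✓.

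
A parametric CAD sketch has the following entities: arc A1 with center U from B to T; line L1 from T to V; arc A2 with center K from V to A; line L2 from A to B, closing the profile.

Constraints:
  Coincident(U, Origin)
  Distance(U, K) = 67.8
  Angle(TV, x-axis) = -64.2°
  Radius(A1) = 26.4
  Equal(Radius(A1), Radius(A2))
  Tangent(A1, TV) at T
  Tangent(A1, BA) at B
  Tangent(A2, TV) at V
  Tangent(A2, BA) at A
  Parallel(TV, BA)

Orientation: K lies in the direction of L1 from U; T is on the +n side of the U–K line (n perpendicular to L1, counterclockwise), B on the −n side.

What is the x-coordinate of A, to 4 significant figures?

5.740

Tangency of A1 to both parallel lines with radius 26.4 puts T and B at U ± 26.4·n: T = (23.77, 11.49), B = (-23.77, -11.49). Equal radii place V and A the same way about K: V = K + 26.4·n = (53.28, -49.55), A = K − 26.4·n = (5.740, -72.53). So A.x = 5.740.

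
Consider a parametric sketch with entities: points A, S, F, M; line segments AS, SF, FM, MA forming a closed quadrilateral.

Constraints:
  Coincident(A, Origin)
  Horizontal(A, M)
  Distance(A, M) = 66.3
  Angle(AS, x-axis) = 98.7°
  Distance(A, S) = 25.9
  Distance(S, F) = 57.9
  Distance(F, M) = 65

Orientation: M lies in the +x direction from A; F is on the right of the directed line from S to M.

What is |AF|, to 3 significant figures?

32.1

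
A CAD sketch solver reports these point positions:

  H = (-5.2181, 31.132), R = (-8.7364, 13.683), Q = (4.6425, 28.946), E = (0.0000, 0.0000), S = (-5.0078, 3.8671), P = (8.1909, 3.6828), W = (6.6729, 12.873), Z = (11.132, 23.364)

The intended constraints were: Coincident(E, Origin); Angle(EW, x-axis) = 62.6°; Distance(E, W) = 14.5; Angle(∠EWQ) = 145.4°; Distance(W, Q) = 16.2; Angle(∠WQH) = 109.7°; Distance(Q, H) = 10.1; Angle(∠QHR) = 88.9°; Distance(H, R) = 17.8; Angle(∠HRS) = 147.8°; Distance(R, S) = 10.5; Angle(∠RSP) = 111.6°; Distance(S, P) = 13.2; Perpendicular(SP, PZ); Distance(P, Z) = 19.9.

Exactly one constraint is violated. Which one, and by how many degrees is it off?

Perpendicular(SP, PZ) — off by 7.70°.

E = (0.00, 0.00) ✓; EW at 62.60° ✓; |EW| = 14.50 ✓; ∠EWQ = 145.4° ✓; |WQ| = 16.20 ✓; ∠WQH = 109.7° ✓; |QH| = 10.10 ✓; ∠QHR = 88.90° ✓; |HR| = 17.80 ✓; ∠HRS = 147.8° ✓; |RS| = 10.50 ✓; ∠RSP = 111.6° ✓; |SP| = 13.20 ✓; ∠(SP, PZ) = 82.30° ✗; |PZ| = 19.90 ✓.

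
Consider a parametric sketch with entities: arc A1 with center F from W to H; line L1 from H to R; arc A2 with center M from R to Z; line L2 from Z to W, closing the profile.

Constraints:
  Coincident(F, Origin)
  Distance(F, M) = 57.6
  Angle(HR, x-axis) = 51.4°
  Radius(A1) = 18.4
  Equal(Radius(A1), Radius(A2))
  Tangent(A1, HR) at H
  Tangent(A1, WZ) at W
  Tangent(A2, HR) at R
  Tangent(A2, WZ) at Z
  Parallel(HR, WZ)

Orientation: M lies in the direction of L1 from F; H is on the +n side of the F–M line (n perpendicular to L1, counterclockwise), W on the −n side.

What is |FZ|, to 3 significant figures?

60.5

Tangency of A1 to both parallel lines with radius 18.4 puts H and W at F ± 18.4·n: H = (-14.4, 11.5), W = (14.4, -11.5). Equal radii place R and Z the same way about M: R = M + 18.4·n = (21.6, 56.5), Z = M − 18.4·n = (50.3, 33.5). Then |FZ| = |Z − F| = 60.5.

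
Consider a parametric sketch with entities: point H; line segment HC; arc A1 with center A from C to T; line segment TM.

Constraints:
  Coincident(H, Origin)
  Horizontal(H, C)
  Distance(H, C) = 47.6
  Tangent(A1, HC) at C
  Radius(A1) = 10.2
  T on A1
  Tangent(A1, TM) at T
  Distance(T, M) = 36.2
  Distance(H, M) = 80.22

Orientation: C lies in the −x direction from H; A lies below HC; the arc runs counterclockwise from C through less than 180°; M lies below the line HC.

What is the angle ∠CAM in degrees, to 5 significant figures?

145.71°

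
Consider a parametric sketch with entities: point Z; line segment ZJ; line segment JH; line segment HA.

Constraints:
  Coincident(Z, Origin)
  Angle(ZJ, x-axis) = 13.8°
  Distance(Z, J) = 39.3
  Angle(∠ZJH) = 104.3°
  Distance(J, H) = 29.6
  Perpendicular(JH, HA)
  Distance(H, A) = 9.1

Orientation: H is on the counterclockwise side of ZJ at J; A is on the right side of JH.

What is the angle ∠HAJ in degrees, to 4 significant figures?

72.91°

∠ZJH = 104.3°, so JH runs at 13.8° + (180° − 104.3°) = 89.50° from the x-axis; with |JH| = 29.6, H = J + 29.6·(cos 89.50°, sin 89.50°) = (38.42, 38.97). The perpendicularity gives HA at right angles to JH; with |HA| = 9.1 on the right of JH, A = H + 9.1·(1.000, -0.008727) = (47.52, 38.89). Then cos ∠HAJ = AH·AJ / (|AH||AJ|), giving 72.91°.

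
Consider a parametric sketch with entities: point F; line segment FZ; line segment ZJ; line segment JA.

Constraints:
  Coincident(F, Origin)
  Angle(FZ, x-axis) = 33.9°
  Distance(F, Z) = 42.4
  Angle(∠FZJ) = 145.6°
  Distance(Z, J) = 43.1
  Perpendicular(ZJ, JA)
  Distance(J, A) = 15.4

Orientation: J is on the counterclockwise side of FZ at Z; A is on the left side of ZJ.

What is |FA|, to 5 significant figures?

78.552

∠FZJ = 145.6°, so ZJ runs at 33.9° + (180° − 145.6°) = 68.300° from the x-axis; with |ZJ| = 43.1, J = Z + 43.1·(cos 68.300°, sin 68.300°) = (51.129, 63.694). ZJ ⟂ JA; with |JA| = 15.4 on the left of ZJ, A = J + 15.4·(-0.92913, 0.36975) = (36.820, 69.388). Then |FA| = |A − F| = 78.552.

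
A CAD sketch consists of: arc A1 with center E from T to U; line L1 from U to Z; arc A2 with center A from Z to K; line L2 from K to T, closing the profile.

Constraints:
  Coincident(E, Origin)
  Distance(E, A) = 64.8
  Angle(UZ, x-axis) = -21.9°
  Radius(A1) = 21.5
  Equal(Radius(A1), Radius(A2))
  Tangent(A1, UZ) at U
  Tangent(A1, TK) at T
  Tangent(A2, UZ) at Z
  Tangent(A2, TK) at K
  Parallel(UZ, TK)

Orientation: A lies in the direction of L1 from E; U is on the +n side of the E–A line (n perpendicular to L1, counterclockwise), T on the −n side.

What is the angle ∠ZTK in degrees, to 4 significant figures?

33.57°

The slot axis is L1's direction at -21.9°, so u = (cos -21.9°, sin -21.9°) = (0.9278, -0.3730) and n = (−sin -21.9°, cos -21.9°) = (0.3730, 0.9278). E is at the origin and A lies 64.8 along u from E, so A = 64.8·u = (60.12, -24.17). Tangency of A1 to both parallel lines with radius 21.5 puts U and T at E ± 21.5·n: U = (8.019, 19.95), T = (-8.019, -19.95). Equal radii place Z and K the same way about A: Z = A + 21.5·n = (68.14, -4.221), K = A − 21.5·n = (52.10, -44.12). Then cos ∠ZTK = TZ·TK / (|TZ||TK|), giving 33.57°.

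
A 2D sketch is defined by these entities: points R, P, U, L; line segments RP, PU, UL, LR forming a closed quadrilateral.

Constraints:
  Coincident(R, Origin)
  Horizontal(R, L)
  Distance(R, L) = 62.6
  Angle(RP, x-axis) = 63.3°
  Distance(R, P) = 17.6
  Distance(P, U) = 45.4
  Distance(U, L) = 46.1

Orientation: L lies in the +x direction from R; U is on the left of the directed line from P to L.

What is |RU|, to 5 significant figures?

61.577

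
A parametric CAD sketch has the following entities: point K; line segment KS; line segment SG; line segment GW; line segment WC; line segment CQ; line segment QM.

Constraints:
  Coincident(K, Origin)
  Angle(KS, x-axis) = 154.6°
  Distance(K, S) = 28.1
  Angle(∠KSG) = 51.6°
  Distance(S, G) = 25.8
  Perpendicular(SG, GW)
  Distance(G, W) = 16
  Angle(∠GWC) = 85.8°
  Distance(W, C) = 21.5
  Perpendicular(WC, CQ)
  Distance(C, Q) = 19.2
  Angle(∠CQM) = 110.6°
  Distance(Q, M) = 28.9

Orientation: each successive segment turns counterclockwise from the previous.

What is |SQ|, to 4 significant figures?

7.452

K is at the origin; KS runs at 154.6° with length 28.1, so S = (-25.38, 12.05). ∠KSG = 51.6° gives SG at -77.00° from the x-axis; with |SG| = 25.8, G = (-19.58, -13.09). SG is perpendicular to GW, so GW runs at 13.00°; with |GW| = 16.0, W = (-3.990, -9.486). ∠GWC = 85.8° gives WC at 107.2° from the x-axis; with |WC| = 21.5, C = (-10.35, 11.05). WC is perpendicular to CQ, so CQ runs at -162.8°; with |CQ| = 19.2, Q = (-28.69, 5.374). Then |SQ| = |Q − S| = 7.452.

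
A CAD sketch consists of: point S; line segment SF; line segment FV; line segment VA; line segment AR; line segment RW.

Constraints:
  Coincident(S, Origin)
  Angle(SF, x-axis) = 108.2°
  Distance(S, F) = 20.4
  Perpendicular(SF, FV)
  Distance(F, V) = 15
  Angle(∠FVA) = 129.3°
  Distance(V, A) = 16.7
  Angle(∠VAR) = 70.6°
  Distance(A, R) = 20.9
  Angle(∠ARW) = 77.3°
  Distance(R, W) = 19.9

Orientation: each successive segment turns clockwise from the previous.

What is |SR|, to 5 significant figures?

5.9365

S is at the origin; SF runs at 108.2° with length 20.4, so F = (-6.3716, 19.379). SF ⟂ FV, so FV runs at 18.200°; with |FV| = 15.0, V = (7.8779, 24.064). ∠FVA = 129.3° gives VA at -32.500° from the x-axis; with |VA| = 16.7, A = (21.963, 15.092). ∠VAR = 70.6° gives AR at -141.90° from the x-axis; with |AR| = 20.9, R = (5.5156, 2.1955). Then |SR| = |R − S| = 5.9365.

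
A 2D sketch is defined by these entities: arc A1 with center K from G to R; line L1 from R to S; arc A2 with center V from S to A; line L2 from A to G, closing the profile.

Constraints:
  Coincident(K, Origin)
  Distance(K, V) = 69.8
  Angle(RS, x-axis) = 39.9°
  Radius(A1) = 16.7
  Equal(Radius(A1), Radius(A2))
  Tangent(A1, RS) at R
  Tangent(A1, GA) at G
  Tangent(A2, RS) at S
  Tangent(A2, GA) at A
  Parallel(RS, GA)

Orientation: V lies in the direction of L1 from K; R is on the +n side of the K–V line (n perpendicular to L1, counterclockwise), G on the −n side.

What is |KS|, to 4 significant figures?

71.77

Tangency of A1 to both parallel lines with radius 16.7 puts R and G at K ± 16.7·n: R = (-10.71, 12.81), G = (10.71, -12.81). Equal radii place S and A the same way about V: S = V + 16.7·n = (42.84, 57.58), A = V − 16.7·n = (64.26, 31.96). Then |KS| = |S − K| = 71.77.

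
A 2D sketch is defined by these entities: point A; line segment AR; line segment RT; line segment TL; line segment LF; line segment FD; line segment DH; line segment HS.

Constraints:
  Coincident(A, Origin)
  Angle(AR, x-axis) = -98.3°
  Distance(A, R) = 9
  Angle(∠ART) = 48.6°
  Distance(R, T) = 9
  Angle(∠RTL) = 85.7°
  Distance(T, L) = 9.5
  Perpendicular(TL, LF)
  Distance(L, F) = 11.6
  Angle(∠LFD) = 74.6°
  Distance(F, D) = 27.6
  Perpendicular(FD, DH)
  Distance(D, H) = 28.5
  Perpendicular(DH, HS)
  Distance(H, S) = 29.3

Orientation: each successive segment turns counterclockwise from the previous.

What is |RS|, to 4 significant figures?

30.34

A is at the origin; AR runs at -98.3° with length 9.0, so R = (-1.299, -8.906). ∠ART = 48.6° gives RT at 33.10° from the x-axis; with |RT| = 9.0, T = (6.240, -3.991). ∠RTL = 85.7° gives TL at 127.4° from the x-axis; with |TL| = 9.5, L = (0.4702, 3.556). The perpendicularity gives LF at right angles to TL, so LF runs at -142.6°; with |LF| = 11.6, F = (-8.745, -3.489). ∠LFD = 74.6° gives FD at -37.20° from the x-axis; with |FD| = 27.6, D = (13.24, -20.18). The perpendicularity gives DH at right angles to FD, so DH runs at 52.80°; with |DH| = 28.5, H = (30.47, 2.525). DH ⟂ HS, so HS runs at 142.8°; with |HS| = 29.3, S = (7.132, 20.24). Then |RS| = |S − R| = 30.34.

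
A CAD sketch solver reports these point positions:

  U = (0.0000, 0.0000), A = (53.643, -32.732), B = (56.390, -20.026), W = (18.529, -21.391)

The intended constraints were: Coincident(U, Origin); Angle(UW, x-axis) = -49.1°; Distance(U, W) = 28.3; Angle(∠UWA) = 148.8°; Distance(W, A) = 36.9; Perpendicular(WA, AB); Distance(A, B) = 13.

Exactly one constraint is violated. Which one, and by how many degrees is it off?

Perpendicular(WA, AB) — off by 5.70°.

U = (0.00, 0.00) ✓; UW at -49.10° ✓; |UW| = 28.30 ✓; ∠UWA = 148.8° ✓; |WA| = 36.90 ✓; ∠(WA, AB) = 95.70° ✗; |AB| = 13.00 ✓.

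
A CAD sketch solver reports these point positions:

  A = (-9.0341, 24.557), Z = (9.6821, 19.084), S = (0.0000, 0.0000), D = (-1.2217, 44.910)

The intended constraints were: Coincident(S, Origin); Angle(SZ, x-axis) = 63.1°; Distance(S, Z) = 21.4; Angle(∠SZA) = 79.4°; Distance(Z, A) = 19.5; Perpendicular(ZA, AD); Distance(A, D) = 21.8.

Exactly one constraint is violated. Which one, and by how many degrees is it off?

Perpendicular(ZA, AD) — off by 4.70°.

S = (0.00, 0.00) ✓; SZ at 63.10° ✓; |SZ| = 21.40 ✓; ∠SZA = 79.40° ✓; |ZA| = 19.50 ✓; ∠(ZA, AD) = 94.70° ✗; |AD| = 21.80 ✓.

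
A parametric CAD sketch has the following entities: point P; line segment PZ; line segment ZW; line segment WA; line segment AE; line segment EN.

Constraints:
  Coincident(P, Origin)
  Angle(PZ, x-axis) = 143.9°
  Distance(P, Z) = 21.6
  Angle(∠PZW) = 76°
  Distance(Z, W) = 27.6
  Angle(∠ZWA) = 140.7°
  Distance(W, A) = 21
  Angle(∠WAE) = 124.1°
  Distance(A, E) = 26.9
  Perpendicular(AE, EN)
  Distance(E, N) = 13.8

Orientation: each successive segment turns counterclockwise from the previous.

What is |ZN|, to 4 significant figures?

47.69

P is at the origin; PZ runs at 143.9° with length 21.6, so Z = (-17.45, 12.73). ∠PZW = 76.0° gives ZW at -112.1° from the x-axis; with |ZW| = 27.6, W = (-27.84, -12.85). ∠ZWA = 140.7° gives WA at -72.80° from the x-axis; with |WA| = 21.0, A = (-21.63, -32.91). ∠WAE = 124.1° gives AE at -16.90° from the x-axis; with |AE| = 26.9, E = (4.112, -40.73). The perpendicularity gives EN at right angles to AE, so EN runs at 73.10°; with |EN| = 13.8, N = (8.123, -27.52). Then |ZN| = |N − Z| = 47.69.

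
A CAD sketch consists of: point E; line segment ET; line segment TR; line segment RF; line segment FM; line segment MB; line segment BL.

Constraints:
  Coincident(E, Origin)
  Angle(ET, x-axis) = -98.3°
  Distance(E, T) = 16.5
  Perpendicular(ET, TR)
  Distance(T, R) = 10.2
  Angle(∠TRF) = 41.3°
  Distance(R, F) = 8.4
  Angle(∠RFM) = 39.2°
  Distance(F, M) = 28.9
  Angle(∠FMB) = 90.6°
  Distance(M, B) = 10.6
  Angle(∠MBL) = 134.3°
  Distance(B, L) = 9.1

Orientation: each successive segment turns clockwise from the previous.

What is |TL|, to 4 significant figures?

28.09

E is at the origin; ET runs at -98.3° with length 16.5, so T = (-2.382, -16.33). ET ⟂ TR, so TR runs at 171.7°; with |TR| = 10.2, R = (-12.48, -14.85). ∠TRF = 41.3° gives RF at 33.00° from the x-axis; with |RF| = 8.4, F = (-5.430, -10.28). ∠RFM = 39.2° gives FM at -107.8° from the x-axis; with |FM| = 28.9, M = (-14.26, -37.80). ∠FMB = 90.6° gives MB at 162.8° from the x-axis; with |MB| = 10.6, B = (-24.39, -34.66). ∠MBL = 134.3° gives BL at 117.1° from the x-axis; with |BL| = 9.1, L = (-28.54, -26.56). Then |TL| = |L − T| = 28.09.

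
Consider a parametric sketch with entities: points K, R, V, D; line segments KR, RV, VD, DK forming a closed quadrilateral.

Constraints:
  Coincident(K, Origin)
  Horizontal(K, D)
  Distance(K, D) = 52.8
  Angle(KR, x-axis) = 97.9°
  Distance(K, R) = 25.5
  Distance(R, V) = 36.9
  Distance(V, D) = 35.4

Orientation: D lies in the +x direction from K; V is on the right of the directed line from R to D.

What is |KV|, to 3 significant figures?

18.4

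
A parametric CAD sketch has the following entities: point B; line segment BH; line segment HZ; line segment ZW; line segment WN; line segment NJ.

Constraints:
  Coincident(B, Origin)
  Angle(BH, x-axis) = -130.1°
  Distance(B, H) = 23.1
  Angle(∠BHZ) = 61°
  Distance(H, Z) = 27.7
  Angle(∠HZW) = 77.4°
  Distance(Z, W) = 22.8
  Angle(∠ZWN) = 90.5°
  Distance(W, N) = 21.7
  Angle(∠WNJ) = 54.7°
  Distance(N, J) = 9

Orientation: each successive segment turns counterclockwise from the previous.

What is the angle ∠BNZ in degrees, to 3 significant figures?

48.5°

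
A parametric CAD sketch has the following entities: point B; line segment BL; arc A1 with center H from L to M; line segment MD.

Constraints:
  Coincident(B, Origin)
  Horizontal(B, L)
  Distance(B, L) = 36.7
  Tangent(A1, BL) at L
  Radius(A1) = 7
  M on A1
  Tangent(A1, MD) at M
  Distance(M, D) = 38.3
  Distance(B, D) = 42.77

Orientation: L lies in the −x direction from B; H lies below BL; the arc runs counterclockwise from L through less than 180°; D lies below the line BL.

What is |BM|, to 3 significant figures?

43.4

Checks: |BL| = 36.70 ✓; |HM| = 7.000 ✓; ∠(HM, MD) = 90.00° ✓; |MD| = 38.30 ✓; |BD| = 42.77 ✓.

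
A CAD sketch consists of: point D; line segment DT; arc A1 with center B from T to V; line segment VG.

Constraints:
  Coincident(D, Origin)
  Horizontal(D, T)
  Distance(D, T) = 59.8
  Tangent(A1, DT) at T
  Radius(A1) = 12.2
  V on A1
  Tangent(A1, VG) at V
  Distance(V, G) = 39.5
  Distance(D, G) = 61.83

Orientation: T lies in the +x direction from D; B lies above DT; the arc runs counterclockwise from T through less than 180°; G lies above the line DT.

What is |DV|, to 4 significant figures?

71.29

Checks: |BV| = 12.20 ✓; ∠(BV, VG) = 90.00° ✓; |VG| = 39.50 ✓; |DG| = 61.83 ✓.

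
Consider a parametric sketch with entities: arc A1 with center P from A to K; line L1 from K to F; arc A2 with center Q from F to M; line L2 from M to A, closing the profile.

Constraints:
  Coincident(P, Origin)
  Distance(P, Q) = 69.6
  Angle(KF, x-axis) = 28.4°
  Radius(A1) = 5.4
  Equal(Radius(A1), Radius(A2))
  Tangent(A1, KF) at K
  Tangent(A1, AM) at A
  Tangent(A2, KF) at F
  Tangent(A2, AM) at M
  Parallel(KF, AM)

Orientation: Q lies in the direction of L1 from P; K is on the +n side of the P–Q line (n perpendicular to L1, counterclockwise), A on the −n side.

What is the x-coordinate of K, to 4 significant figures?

-2.568

The slot axis is L1's direction at 28.4°, so u = (cos 28.4°, sin 28.4°) = (0.8796, 0.4756) and n = (−sin 28.4°, cos 28.4°) = (-0.4756, 0.8796). P is at the origin and Q lies 69.6 along u from P, so Q = 69.6·u = (61.22, 33.10). Tangency of A1 to both parallel lines with radius 5.4 puts K and A at P ± 5.4·n: K = (-2.568, 4.750), A = (2.568, -4.750). So K.x = -2.568.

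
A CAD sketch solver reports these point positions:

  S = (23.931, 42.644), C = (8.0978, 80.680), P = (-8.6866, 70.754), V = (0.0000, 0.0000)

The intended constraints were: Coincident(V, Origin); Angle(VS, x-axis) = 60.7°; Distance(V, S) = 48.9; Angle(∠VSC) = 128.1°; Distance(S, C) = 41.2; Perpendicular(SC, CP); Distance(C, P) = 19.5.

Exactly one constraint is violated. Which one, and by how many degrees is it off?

Perpendicular(SC, CP) — off by 8.00°.

V = (0.00, 0.00) ✓; VS at 60.70° ✓; |VS| = 48.90 ✓; ∠VSC = 128.1° ✓; |SC| = 41.20 ✓; ∠(SC, CP) = 98.00° ✗; |CP| = 19.50 ✓.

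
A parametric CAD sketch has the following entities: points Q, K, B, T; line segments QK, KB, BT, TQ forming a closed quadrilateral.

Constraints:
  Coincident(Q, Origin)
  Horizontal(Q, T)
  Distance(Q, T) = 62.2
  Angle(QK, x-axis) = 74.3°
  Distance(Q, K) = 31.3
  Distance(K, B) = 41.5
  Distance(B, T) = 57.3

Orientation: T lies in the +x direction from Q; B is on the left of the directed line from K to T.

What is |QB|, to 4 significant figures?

68.61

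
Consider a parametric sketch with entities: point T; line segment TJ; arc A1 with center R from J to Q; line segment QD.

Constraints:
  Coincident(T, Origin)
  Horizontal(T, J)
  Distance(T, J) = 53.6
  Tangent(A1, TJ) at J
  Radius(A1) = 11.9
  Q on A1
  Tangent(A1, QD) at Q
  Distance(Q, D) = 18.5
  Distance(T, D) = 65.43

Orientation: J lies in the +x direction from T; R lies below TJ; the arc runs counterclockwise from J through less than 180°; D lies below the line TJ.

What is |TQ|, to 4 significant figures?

48.43

Checks: |TJ| = 53.60 ✓; |RQ| = 11.90 ✓; ∠(RQ, QD) = 90.00° ✓; |QD| = 18.50 ✓; |TD| = 65.43 ✓.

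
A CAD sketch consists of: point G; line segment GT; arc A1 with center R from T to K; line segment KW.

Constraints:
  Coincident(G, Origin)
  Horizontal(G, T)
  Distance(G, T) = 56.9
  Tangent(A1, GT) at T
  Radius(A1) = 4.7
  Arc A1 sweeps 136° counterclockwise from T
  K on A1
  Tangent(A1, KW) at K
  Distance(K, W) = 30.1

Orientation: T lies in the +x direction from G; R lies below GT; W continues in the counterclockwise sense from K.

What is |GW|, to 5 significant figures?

80.676

On A1, T sits at bearing 90° from R; a 136° counterclockwise sweep puts K at bearing 226°, so K = R + 4.7·(cos 226°, sin 226°) = (53.635, -8.0809). Tangency of A1 to KW means the radius RK is perpendicular to KW, so KW runs along (−sin 226°, cos 226°); with |KW| = 30.1, W = (75.287, -28.990). Then |GW| = |W − G| = 80.676.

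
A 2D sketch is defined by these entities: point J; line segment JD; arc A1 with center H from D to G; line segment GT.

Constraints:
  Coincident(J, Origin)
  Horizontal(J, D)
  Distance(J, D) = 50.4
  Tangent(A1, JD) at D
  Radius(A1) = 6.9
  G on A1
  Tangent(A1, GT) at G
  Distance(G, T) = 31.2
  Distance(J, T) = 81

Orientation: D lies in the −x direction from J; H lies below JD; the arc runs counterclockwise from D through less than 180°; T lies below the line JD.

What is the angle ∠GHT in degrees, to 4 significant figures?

77.53°

J is at the origin; J and D share the same y with |JD| = 50.4 and D on the −x side, so D = (-50.40, 0.000). A1 meets JD tangentially, so HD is at right angles to JD, so H = D + (0, -6.9) = (-50.40, -6.900). Since HG ⟂ GT (tangency), |HT| = √(6.9² + 31.2²) = 31.95 regardless of where G sits on A1. So T lies on both circle(J, 81.0) and circle(H, 31.95); the below-JD intersection is T = (-77.33, -24.09). G is the foot of the tangent from T: G = (-55.28, -2.023).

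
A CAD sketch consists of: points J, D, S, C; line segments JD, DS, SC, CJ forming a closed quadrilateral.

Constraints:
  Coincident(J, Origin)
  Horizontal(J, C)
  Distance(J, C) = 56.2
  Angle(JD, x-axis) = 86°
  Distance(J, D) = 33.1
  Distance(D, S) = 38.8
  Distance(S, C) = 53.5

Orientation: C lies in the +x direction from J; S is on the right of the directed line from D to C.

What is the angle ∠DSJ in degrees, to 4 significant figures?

26.51°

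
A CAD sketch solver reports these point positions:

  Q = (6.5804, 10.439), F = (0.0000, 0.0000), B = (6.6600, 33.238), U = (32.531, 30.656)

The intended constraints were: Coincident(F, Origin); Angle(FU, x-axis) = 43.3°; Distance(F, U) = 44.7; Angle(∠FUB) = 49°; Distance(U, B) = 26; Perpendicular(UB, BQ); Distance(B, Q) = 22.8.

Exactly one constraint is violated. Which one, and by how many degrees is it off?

Perpendicular(UB, BQ) — off by 5.50°.

F = (0.00, 0.00) ✓; FU at 43.30° ✓; |FU| = 44.70 ✓; ∠FUB = 49.00° ✓; |UB| = 26.00 ✓; ∠(UB, BQ) = 95.50° ✗; |BQ| = 22.80 ✓.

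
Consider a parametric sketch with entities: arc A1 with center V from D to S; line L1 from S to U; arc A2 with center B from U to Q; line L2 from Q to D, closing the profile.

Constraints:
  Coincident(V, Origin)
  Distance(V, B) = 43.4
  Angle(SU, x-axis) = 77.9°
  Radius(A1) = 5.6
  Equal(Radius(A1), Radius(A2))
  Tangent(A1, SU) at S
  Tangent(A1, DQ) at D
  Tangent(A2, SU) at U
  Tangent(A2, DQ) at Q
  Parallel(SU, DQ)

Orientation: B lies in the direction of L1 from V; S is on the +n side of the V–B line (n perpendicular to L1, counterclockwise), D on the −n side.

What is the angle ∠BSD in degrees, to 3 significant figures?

82.6°

The slot axis is L1's direction at 77.9°, so u = (cos 77.9°, sin 77.9°) = (0.210, 0.978) and n = (−sin 77.9°, cos 77.9°) = (-0.978, 0.210). V is at the origin and B lies 43.4 along u from V, so B = 43.4·u = (9.10, 42.4). Tangency of A1 to both parallel lines with radius 5.6 puts S and D at V ± 5.6·n: S = (-5.48, 1.17), D = (5.48, -1.17). Then cos ∠BSD = SB·SD / (|SB||SD|), giving 82.6°.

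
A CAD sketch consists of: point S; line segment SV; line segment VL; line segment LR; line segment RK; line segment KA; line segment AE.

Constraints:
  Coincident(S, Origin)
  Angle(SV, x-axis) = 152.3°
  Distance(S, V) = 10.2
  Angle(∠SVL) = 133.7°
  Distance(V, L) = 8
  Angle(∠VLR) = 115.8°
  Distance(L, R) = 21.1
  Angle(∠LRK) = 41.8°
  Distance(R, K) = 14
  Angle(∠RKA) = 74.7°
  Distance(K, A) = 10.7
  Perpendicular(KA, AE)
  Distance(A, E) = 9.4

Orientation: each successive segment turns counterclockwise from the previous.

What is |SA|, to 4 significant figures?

17.96

S is at the origin; SV runs at 152.3° with length 10.2, so V = (-9.031, 4.741). ∠SVL = 133.7° gives VL at -161.4° from the x-axis; with |VL| = 8.0, L = (-16.61, 2.190). ∠VLR = 115.8° gives LR at -97.20° from the x-axis; with |LR| = 21.1, R = (-19.26, -18.74). ∠LRK = 41.8° gives RK at 41.00° from the x-axis; with |RK| = 14.0, K = (-8.692, -9.559). ∠RKA = 74.7° gives KA at 146.3° from the x-axis; with |KA| = 10.7, A = (-17.59, -3.622). Then |SA| = |A − S| = 17.96.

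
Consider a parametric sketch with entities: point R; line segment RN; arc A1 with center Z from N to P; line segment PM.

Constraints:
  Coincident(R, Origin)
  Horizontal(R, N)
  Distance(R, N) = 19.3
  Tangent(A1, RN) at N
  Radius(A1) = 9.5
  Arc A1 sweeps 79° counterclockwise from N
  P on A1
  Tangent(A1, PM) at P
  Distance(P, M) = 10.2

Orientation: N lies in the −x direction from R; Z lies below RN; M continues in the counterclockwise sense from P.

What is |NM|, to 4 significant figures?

20.98

On A1, N sits at bearing 90° from Z; a 79° counterclockwise sweep puts P at bearing 169°, so P = Z + 9.5·(cos 169°, sin 169°) = (-28.63, -7.687). Tangency of A1 to PM means the radius ZP is perpendicular to PM, so PM runs along (−sin 169°, cos 169°); with |PM| = 10.2, M = (-30.57, -17.70). Then |NM| = |M − N| = 20.98.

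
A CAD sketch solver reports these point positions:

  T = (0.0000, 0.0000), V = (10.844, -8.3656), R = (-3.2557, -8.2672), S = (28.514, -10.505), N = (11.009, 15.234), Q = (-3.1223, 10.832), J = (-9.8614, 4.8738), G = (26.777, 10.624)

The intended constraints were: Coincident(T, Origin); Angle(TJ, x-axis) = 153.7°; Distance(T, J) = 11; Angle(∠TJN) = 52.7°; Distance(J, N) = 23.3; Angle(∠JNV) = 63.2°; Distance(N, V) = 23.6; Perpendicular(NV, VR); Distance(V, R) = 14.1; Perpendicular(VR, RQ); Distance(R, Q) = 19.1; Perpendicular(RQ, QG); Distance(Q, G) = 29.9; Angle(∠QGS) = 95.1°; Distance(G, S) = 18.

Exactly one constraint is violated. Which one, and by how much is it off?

Distance(G, S) = 18 — off by 3.20.

T = (0.00, 0.00) ✓; TJ at 153.7° ✓; |TJ| = 11.00 ✓; ∠TJN = 52.70° ✓; |JN| = 23.30 ✓; ∠JNV = 63.20° ✓; |NV| = 23.60 ✓; ∠(NV, VR) = 90.00° ✓; |VR| = 14.10 ✓; ∠(VR, RQ) = 90.00° ✓; |RQ| = 19.10 ✓; ∠(RQ, QG) = 90.00° ✓; |QG| = 29.90 ✓; ∠QGS = 95.10° ✓; |GS| = 21.20 ✗.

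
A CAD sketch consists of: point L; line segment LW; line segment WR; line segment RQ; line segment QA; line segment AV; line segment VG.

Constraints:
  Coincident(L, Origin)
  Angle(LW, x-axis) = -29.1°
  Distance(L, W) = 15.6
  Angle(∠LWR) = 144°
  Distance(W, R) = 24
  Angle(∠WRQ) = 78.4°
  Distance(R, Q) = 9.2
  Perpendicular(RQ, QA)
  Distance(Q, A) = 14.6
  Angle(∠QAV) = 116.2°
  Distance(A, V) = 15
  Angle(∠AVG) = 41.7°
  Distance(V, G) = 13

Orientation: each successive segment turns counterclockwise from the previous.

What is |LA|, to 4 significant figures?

20.70

L is at the origin; LW runs at -29.1° with length 15.6, so W = (13.63, -7.587). ∠LWR = 144.0° gives WR at 6.900° from the x-axis; with |WR| = 24.0, R = (37.46, -4.704). ∠WRQ = 78.4° gives RQ at 108.5° from the x-axis; with |RQ| = 9.2, Q = (34.54, 4.021). The perpendicularity gives QA at right angles to RQ, so QA runs at -161.5°; with |QA| = 14.6, A = (20.69, -0.6116). Then |LA| = |A − L| = 20.70.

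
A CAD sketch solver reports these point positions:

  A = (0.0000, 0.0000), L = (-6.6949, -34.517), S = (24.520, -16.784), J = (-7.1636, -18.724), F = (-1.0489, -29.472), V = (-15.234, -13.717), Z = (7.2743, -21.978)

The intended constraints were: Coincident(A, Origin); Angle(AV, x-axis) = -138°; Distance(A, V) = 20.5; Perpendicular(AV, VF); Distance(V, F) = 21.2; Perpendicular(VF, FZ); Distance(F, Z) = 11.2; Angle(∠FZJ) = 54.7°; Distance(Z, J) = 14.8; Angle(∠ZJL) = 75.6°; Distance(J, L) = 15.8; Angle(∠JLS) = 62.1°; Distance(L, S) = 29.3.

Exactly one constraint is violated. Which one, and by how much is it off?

Distance(L, S) = 29.3 — off by 6.60.

A = (0.00, 0.00) ✓; AV at -138.0° ✓; |AV| = 20.50 ✓; ∠(AV, VF) = 90.00° ✓; |VF| = 21.20 ✓; ∠(VF, FZ) = 90.00° ✓; |FZ| = 11.20 ✓; ∠FZJ = 54.70° ✓; |ZJ| = 14.80 ✓; ∠ZJL = 75.60° ✓; |JL| = 15.80 ✓; ∠JLS = 62.10° ✓; |LS| = 35.90 ✗.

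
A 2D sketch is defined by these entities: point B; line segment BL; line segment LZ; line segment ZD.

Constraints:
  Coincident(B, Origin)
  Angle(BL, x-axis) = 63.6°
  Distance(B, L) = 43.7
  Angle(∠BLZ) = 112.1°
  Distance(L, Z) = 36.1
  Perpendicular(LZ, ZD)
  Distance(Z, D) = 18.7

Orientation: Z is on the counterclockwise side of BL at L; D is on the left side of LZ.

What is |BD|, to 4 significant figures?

56.88

∠BLZ = 112.1°, so LZ runs at 63.6° + (180° − 112.1°) = 131.5° from the x-axis; with |LZ| = 36.1, Z = L + 36.1·(cos 131.5°, sin 131.5°) = (-4.490, 66.18). LZ ⟂ ZD; with |ZD| = 18.7 on the left of LZ, D = Z + 18.7·(-0.7490, -0.6626) = (-18.50, 53.79). Then |BD| = |D − B| = 56.88.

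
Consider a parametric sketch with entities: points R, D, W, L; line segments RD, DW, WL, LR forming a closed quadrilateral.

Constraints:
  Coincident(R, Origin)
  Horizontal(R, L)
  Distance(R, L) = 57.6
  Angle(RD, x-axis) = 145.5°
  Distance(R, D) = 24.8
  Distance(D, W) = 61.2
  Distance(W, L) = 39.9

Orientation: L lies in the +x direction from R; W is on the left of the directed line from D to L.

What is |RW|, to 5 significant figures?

50.703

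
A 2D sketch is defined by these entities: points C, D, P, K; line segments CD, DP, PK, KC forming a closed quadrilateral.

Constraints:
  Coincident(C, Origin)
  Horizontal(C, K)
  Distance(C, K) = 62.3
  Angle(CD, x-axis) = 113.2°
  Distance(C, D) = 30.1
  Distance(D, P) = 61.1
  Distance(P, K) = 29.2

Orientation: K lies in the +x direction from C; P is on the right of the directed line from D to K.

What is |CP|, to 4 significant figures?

37.04

Checks: |DP| = 61.10 ✓; |PK| = 29.20 ✓.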